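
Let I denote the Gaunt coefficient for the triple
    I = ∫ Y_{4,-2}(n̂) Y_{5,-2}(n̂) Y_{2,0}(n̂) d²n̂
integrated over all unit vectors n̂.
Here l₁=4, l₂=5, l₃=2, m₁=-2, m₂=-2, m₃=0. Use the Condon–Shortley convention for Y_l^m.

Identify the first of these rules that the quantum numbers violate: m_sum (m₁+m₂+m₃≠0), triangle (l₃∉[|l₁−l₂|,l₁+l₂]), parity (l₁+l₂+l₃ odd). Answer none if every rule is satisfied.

m_sum

Σmᵢ = -4  ✗
l₃∈[|l₁−l₂|,l₁+l₂]=[1,9], have l₃=2
Σlᵢ = 11 ⇒ odd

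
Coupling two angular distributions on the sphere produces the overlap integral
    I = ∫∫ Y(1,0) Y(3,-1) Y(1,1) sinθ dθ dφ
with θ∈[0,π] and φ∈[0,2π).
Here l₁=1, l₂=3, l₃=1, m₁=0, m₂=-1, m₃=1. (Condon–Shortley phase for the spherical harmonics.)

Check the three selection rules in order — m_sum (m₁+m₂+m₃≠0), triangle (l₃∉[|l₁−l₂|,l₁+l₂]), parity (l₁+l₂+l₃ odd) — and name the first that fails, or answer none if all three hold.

azimuthal sum: 0 − 1 + 1 = 0  ✓
2 ≤ 1 ≤ 4 (triangle on l)  ✗
L = 1 + 3 + 1 = 5 (odd)

triangle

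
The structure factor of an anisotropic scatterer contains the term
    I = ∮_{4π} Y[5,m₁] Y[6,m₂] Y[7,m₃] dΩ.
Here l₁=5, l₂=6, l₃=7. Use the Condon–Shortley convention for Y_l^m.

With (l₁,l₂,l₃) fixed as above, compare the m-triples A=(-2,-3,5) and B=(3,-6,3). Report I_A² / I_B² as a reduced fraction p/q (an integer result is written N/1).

l's match ⇒ only the (l;m) 3-j factors differ between A and B.
A: triangle coeff Δ(5,6,7) = 1/174594420; Σ_t [1,3]: t=1:−1/6220800 t=2:+1/2419200 t=3:−1/11612160 = 29/174182400; (3j)²=841/83980 [(5 6 7; -2 -3 5)], sign=+1
B: triangle coeff Δ(5,6,7) = 1/174594420; Σ_t [0,0]: t=0:+1/46448640 = 1/46448640; (3j)²=75/8398 [(5 6 7; 3 -6 3)], sign=+1
I_A²/I_B² = (841/83980)/(75/8398) = 841/750

841/750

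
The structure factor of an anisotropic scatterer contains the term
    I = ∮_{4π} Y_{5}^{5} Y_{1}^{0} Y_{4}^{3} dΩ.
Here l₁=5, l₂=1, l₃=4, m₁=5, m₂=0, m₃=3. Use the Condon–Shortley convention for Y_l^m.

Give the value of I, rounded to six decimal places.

0.000000

Σmᵢ = 8 ≠ 0, so the φ-integral vanishes; I = 0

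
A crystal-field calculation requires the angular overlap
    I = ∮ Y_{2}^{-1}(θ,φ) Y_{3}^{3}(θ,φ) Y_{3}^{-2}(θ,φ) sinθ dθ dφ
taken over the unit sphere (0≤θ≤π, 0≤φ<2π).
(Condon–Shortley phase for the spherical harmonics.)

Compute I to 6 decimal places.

m-sum 0 ✓  L=8 even ✓  1≤3≤5 ✓
Π(2lᵢ+1) = 5×7×7 = 245
triangle coeff Δ(2,3,3) = 1/3780
Σ_t [0,2]: t=0:+1/24 t=1:−1/4 t=2:+1/24 = -1/6
(3j)²=4/105 [(2 3 3; 0 0 0)], sign=+1
Σ_t [2,2]: t=2:+1/48 = 1/48
(3j)²=5/84 [(2 3 3; -1 3 -2)], sign=-1
⇒ 4πI² = 5/9
I = (-1)√(5/9/(4π)) = -0.21026104

-0.210261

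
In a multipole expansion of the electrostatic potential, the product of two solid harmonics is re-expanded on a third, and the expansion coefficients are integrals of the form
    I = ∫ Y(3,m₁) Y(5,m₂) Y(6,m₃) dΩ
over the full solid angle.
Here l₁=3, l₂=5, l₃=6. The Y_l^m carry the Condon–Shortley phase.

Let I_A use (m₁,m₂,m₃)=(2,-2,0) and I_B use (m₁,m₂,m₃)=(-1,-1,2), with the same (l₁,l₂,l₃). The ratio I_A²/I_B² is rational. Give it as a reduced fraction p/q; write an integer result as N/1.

Same 3,5,6: normalisation and zero-m 3j drop out of the ratio.
A: Δ: 2! 4! 8! / 15! → 1/675675; sum: t=0:+1/8640 t=1:−1/34560 = 1/11520; 3j²(3 5 6; 2 -2 0) = Δ·Π!·Σ² = 3/143  (sign +1)
B: Δ: 2! 4! 8! / 15! → 1/675675; sum: t=0:+1/27648 t=1:−1/4320 t=2:+1/11520 = -1/9216; 3j²(3 5 6; -1 -1 2) = Δ·Π!·Σ² = 2/143  (sign -1)
I_A²/I_B² = (3/143)/(2/143) = 3/2

3/2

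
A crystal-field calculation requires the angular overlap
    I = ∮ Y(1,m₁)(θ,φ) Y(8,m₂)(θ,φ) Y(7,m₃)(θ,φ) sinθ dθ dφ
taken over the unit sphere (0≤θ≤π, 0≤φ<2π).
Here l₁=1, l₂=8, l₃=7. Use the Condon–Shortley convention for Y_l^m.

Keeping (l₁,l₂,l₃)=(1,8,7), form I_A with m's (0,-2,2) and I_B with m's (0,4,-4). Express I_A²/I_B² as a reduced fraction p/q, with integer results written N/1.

l's match ⇒ only the (l;m) 3-j factors differ between A and B.
A: triangle coeff Δ(1,8,7) = 1/2040; Σ_t [1,1]: t=1:−1/43545600 = -1/43545600; (3j)²=1/34 [(1 8 7; 0 -2 2)], sign=+1
B: triangle coeff Δ(1,8,7) = 1/2040; Σ_t [1,1]: t=1:−1/239500800 = -1/239500800; (3j)²=2/85 [(1 8 7; 0 4 -4)], sign=+1
I_A²/I_B² = (1/34)/(2/85) = 5/4

5/4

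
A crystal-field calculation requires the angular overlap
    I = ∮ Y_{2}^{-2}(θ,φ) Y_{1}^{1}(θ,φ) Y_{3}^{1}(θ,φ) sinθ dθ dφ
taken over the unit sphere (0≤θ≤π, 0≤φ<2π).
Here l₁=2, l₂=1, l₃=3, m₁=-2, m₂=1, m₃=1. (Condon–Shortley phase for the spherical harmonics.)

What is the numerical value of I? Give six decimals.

-0.082589

Checks pass: Σm=0; 6 even; l₃=3∈[1,3].
(2·2+1)(2·1+1)(2·3+1) = 105
Δ: 0! 4! 2! / 7! → 1/105
sum: t=0:+1/4 = 1/4
3j²(2 1 3; 0 0 0) = Δ·Π!·Σ² = 3/35  (sign -1)
sum: t=0:+1/48 = 1/48
3j²(2 1 3; -2 1 1) = Δ·Π!·Σ² = 1/105  (sign +1)
combine: 4πI² = 105·3/35·1/105 = 3/35
take √, sign -1: I = -0.08258890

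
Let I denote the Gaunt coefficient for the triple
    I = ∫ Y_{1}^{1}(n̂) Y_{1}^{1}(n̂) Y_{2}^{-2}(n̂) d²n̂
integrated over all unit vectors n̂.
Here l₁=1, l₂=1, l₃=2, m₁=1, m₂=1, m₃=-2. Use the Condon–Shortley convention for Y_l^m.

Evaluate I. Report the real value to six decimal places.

m-sum 0 ✓  L=4 even ✓  0≤2≤2 ✓
Π(2lᵢ+1) = 3×3×5 = 45
triangle coeff Δ(1,1,2) = 1/30
Σ_t [0,0]: t=0:+1/1 = 1/1
(3j)²=2/15 [(1 1 2; 0 0 0)], sign=+1
Σ_t [0,0]: t=0:+1/4 = 1/4
(3j)²=1/5 [(1 1 2; 1 1 -2)], sign=+1
⇒ 4πI² = 6/5
I = (+1)√(6/5/(4π)) = 0.30901936

0.309019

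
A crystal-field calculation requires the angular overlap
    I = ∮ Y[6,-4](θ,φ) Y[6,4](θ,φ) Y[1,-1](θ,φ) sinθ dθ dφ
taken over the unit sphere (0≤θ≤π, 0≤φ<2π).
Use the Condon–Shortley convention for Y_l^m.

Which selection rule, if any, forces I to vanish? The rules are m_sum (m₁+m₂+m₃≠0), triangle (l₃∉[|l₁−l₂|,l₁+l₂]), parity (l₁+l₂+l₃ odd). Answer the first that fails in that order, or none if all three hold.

Σmᵢ = -1  ✗
l₃∈[|l₁−l₂|,l₁+l₂]=[0,12], have l₃=1
Σlᵢ = 13 ⇒ odd

m_sum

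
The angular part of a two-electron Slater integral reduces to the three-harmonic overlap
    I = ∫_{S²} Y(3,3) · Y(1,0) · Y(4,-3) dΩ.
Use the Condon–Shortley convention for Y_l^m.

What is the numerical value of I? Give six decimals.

m-sum 0 ✓  L=8 even ✓  2≤4≤4 ✓
Π(2lᵢ+1) = 7×3×9 = 189
triangle coeff Δ(3,1,4) = 1/252
Σ_t [0,0]: t=0:+1/36 = 1/36
(3j)²=4/63 [(3 1 4; 0 0 0)], sign=+1
Σ_t [0,0]: t=0:+1/720 = 1/720
(3j)²=1/36 [(3 1 4; 3 0 -3)], sign=-1
⇒ 4πI² = 1/3
I = (-1)√(1/3/(4π)) = -0.16286750

-0.162868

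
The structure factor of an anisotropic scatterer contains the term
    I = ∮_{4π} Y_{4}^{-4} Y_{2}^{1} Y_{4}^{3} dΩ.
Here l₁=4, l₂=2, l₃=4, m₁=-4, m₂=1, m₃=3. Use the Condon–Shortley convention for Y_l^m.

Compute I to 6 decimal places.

0.198645

m-sum 0 ✓  L=10 even ✓  2≤4≤6 ✓
Π(2lᵢ+1) = 9×5×9 = 405
triangle coeff Δ(4,2,4) = 1/13860
Σ_t [0,2]: t=0:+1/192 t=1:−1/36 t=2:+1/192 = -5/288
(3j)²=20/693 [(4 2 4; 0 0 0)], sign=-1
Σ_t [2,2]: t=2:+1/1440 = 1/1440
(3j)²=7/165 [(4 2 4; -4 1 3)], sign=-1
⇒ 4πI² = 60/121
I = (+1)√(60/121/(4π)) = 0.19864517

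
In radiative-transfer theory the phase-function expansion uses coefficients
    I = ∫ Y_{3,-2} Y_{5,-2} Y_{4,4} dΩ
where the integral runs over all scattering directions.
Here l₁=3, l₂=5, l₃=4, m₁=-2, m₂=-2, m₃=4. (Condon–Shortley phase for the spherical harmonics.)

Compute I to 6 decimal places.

m-sum 0 ✓  L=12 even ✓  2≤4≤8 ✓
Π(2lᵢ+1) = 7×11×9 = 693
triangle coeff Δ(3,5,4) = 1/180180
Σ_t [1,3]: t=1:−1/576 t=2:+1/144 t=3:−1/576 = 1/288
(3j)²=20/1001 [(3 5 4; 0 0 0)], sign=+1
Σ_t [3,3]: t=3:−1/8640 = -1/8640
(3j)²=14/1287 [(3 5 4; -2 -2 4)], sign=-1
⇒ 4πI² = 280/1859
I = (-1)√(280/1859/(4π)) = -0.10947990

-0.109480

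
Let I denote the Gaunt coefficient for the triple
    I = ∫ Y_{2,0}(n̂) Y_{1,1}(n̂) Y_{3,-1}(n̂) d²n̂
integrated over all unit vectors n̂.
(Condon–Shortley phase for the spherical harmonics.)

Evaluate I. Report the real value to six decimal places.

-0.202301

m-sum 0 ✓  L=6 even ✓  1≤3≤3 ✓
Π(2lᵢ+1) = 5×3×7 = 105
triangle coeff Δ(2,1,3) = 1/105
Σ_t [0,0]: t=0:+1/4 = 1/4
(3j)²=3/35 [(2 1 3; 0 0 0)], sign=-1
Σ_t [0,0]: t=0:+1/8 = 1/8
(3j)²=2/35 [(2 1 3; 0 1 -1)], sign=+1
⇒ 4πI² = 18/35
I = (-1)√(18/35/(4π)) = -0.20230066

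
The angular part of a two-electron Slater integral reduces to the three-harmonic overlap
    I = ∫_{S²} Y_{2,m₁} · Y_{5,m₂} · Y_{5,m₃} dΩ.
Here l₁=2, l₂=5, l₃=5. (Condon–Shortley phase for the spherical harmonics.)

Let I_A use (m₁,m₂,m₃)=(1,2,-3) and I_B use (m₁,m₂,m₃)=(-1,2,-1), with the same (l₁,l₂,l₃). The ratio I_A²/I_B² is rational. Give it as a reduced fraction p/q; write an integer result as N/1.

50/21

l's match ⇒ only the (l;m) 3-j factors differ between A and B.
A: triangle coeff Δ(2,5,5) = 1/38610; Σ_t [0,1]: t=0:+1/10080 t=1:−1/2880 = -1/4032; (3j)²=10/429 [(2 5 5; 1 2 -3)], sign=-1
B: triangle coeff Δ(2,5,5) = 1/38610; Σ_t [1,2]: t=1:−1/2880 t=2:+1/1440 = 1/2880; (3j)²=7/715 [(2 5 5; -1 2 -1)], sign=+1
I_A²/I_B² = (10/429)/(7/715) = 50/21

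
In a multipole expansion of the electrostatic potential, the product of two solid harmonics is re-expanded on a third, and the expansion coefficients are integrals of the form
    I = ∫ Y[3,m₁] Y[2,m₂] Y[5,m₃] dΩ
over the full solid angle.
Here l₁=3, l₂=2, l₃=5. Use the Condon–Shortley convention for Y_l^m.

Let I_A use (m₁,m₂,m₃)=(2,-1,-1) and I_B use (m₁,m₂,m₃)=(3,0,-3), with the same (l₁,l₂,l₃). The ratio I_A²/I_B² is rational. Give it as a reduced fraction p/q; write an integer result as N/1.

6/7

l's match ⇒ only the (l;m) 3-j factors differ between A and B.
A: triangle coeff Δ(3,2,5) = 1/2310; Σ_t [0,0]: t=0:+1/720 = 1/720; (3j)²=4/385 [(3 2 5; 2 -1 -1)], sign=+1
B: triangle coeff Δ(3,2,5) = 1/2310; Σ_t [0,0]: t=0:+1/2880 = 1/2880; (3j)²=2/165 [(3 2 5; 3 0 -3)], sign=+1
I_A²/I_B² = (4/385)/(2/165) = 6/7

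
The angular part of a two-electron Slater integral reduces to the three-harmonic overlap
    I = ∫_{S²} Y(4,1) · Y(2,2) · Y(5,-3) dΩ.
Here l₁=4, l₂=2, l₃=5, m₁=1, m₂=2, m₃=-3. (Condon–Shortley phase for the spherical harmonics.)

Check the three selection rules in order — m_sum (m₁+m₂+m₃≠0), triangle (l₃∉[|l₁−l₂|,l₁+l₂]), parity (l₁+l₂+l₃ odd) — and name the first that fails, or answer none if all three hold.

m₁+m₂+m₃ = 1 + 2 − 3 = 0  ✓
triangle: |4−2|=2 ≤ l₃=5 ≤ 4+2=6  ✓
parity: l₁+l₂+l₃ = 11 is odd  ✗

parity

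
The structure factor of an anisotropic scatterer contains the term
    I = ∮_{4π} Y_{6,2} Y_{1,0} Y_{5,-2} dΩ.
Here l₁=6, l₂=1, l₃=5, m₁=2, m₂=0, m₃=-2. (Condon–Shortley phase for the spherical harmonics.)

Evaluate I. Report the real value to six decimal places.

m-sum 0 ✓  L=12 even ✓  5≤5≤7 ✓
Π(2lᵢ+1) = 13×3×11 = 429
triangle coeff Δ(6,1,5) = 1/858
Σ_t [1,1]: t=1:−1/14400 = -1/14400
(3j)²=6/143 [(6 1 5; 0 0 0)], sign=+1
Σ_t [1,1]: t=1:−1/30240 = -1/30240
(3j)²=16/429 [(6 1 5; 2 0 -2)], sign=+1
⇒ 4πI² = 96/143
I = (+1)√(96/143/(4π)) = 0.23113338

0.231133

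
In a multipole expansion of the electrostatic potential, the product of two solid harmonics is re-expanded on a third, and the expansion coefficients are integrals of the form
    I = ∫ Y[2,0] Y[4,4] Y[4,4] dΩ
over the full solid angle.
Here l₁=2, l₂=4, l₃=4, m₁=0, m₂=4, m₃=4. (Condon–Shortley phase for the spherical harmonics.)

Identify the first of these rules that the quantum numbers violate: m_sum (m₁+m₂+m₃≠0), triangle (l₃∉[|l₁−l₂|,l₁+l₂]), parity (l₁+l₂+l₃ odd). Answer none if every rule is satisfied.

m₁+m₂+m₃ = 0 + 4 + 4 = 8  ✗
triangle: |2−4|=2 ≤ l₃=4 ≤ 2+4=6
parity: l₁+l₂+l₃ = 10 is even

m_sum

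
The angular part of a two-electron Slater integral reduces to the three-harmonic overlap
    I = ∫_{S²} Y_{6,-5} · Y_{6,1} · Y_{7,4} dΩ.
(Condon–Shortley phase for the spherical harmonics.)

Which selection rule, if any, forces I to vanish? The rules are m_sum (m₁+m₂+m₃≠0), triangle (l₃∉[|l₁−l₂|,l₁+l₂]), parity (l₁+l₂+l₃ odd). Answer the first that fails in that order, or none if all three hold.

parity

Σmᵢ = 0  ✓
l₃∈[|l₁−l₂|,l₁+l₂]=[0,12], have l₃=7  ✓
Σlᵢ = 19 ⇒ odd  ✗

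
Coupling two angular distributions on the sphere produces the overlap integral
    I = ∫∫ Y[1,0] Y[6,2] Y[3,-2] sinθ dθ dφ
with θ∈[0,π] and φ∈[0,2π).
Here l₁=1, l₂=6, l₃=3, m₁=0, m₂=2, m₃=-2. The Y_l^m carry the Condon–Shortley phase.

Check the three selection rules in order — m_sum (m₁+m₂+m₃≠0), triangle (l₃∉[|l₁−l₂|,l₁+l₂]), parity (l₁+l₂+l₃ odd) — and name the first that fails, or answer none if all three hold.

m₁+m₂+m₃ = 0 + 2 − 2 = 0  ✓
triangle: |1−6|=5 ≤ l₃=3 ≤ 1+6=7  ✗
parity: l₁+l₂+l₃ = 10 is even

triangle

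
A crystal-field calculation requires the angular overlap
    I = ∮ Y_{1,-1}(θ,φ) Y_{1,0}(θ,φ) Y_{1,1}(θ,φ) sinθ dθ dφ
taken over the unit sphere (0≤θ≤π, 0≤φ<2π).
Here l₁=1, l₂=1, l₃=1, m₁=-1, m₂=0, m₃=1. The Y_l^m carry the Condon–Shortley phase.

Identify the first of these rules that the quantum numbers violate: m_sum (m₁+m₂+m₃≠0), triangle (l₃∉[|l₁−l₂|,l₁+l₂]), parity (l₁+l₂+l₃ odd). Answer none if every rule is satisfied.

azimuthal sum: -1 + 0 + 1 = 0  ✓
0 ≤ 1 ≤ 2 (triangle on l)  ✓
L = 1 + 1 + 1 = 3 (odd)  ✗

parity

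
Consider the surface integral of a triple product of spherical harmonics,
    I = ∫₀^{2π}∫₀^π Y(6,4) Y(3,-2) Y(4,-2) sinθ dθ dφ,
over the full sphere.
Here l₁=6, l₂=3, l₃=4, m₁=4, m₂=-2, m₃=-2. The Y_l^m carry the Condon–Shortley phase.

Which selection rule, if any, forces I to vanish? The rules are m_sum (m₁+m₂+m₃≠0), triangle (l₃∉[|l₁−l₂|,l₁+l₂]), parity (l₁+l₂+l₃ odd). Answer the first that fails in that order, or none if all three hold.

m₁+m₂+m₃ = 4 − 2 − 2 = 0  ✓
triangle: |6−3|=3 ≤ l₃=4 ≤ 6+3=9  ✓
parity: l₁+l₂+l₃ = 13 is odd  ✗

parity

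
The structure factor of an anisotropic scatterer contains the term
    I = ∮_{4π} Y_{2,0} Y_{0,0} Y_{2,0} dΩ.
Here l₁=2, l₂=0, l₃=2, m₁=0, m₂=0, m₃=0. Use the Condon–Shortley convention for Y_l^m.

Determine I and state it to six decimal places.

Rules hold: Σm=0, L=4 even, 2≤2≤2.
N = 5·1·5 = 25
Δ = 0!·4!·0!/5! = 1/5
Racah Σ t=0..0: t=0:+1/4 = 1/4
⇒ 3j(2 0 2; 0 0 0)² = 1/5, sgn +1
(m-triple is (0,0,0) — same symbol as above.)
4πI² = N·(3j₀)²·(3jₘ)² = 1/1
I = +1·√(1/4π) = 0.28209479

0.282095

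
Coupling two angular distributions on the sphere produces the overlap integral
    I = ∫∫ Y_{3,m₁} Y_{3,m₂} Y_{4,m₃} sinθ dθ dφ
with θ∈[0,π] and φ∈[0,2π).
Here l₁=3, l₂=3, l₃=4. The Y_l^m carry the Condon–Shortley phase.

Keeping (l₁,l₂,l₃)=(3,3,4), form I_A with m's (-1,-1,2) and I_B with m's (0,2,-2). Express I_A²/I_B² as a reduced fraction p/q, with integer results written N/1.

Same 3,3,4: normalisation and zero-m 3j drop out of the ratio.
A: Δ: 2! 4! 4! / 11! → 1/34650; sum: t=0:+1/192 t=1:−1/36 t=2:+1/192 = -5/288; 3j²(3 3 4; -1 -1 2) = Δ·Π!·Σ² = 20/693  (sign -1)
B: Δ: 2! 4! 4! / 11! → 1/34650; sum: t=1:−1/96 t=2:+1/72 = 1/288; 3j²(3 3 4; 0 2 -2) = Δ·Π!·Σ² = 1/462  (sign +1)
I_A²/I_B² = (20/693)/(1/462) = 40/3

40/3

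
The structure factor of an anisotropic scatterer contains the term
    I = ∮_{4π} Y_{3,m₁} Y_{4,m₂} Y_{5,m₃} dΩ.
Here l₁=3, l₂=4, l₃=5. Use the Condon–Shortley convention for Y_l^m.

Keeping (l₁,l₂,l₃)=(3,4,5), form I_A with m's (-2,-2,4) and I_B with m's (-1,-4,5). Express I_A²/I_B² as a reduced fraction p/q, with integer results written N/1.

l's match ⇒ only the (l;m) 3-j factors differ between A and B.
A: triangle coeff Δ(3,4,5) = 1/180180; Σ_t [1,2]: t=1:−1/2880 t=2:+1/8640 = -1/4320; (3j)²=8/429 [(3 4 5; -2 -2 4)], sign=+1
B: triangle coeff Δ(3,4,5) = 1/180180; Σ_t [0,0]: t=0:+1/34560 = 1/34560; (3j)²=14/429 [(3 4 5; -1 -4 5)], sign=+1
I_A²/I_B² = (8/429)/(14/429) = 4/7

4/7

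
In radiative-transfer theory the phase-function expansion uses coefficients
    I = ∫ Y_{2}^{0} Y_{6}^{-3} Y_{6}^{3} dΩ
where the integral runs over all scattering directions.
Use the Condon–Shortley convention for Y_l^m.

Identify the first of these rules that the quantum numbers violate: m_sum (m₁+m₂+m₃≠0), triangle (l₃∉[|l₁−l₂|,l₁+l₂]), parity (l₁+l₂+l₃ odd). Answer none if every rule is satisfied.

none

Σmᵢ = 0  ✓
l₃∈[|l₁−l₂|,l₁+l₂]=[4,8], have l₃=6  ✓
Σlᵢ = 14 ⇒ even  ✓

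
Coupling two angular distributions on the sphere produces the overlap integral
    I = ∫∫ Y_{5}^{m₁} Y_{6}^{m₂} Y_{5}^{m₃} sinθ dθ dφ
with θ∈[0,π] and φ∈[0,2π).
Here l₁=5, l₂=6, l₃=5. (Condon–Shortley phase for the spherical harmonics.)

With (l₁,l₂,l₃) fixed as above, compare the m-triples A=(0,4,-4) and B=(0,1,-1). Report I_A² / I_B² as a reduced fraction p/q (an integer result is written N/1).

Shared (l₁,l₂,l₃)=(5,6,5): N and (l;000)² cancel in I_A²/I_B².
A: Δ = 6!·4!·6!/17! = 1/28588560; Racah Σ t=4..5: t=4:+1/207360 t=5:−1/345600 = 1/518400; ⇒ 3j(5 6 5; 0 4 -4)² = 12/2431, sgn -1
B: Δ = 6!·4!·6!/17! = 1/28588560; Racah Σ t=1..5: t=1:−1/2073600 t=2:+1/34560 t=3:−1/6912 t=4:+1/10368 t=5:−1/138240 = -7/259200; ⇒ 3j(5 6 5; 0 1 -1)² = 28/7293, sgn -1
I_A²/I_B² = (12/2431)/(28/7293) = 9/7

9/7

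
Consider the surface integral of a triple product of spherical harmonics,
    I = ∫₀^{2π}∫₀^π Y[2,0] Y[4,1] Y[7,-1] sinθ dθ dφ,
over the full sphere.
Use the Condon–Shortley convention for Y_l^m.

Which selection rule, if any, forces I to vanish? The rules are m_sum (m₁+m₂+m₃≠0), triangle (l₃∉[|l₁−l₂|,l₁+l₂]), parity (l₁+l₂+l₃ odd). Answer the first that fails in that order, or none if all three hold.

m₁+m₂+m₃ = 0 + 1 − 1 = 0  ✓
triangle: |2−4|=2 ≤ l₃=7 ≤ 2+4=6  ✗
parity: l₁+l₂+l₃ = 13 is odd

triangle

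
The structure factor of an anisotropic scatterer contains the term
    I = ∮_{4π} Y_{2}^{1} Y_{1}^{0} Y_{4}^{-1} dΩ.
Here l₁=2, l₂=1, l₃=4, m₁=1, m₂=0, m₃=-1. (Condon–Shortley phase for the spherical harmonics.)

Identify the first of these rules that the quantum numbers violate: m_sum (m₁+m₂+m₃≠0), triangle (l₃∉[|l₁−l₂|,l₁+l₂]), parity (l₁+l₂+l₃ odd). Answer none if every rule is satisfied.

azimuthal sum: 1 + 0 − 1 = 0  ✓
1 ≤ 4 ≤ 3 (triangle on l)  ✗
L = 2 + 1 + 4 = 7 (odd)

triangle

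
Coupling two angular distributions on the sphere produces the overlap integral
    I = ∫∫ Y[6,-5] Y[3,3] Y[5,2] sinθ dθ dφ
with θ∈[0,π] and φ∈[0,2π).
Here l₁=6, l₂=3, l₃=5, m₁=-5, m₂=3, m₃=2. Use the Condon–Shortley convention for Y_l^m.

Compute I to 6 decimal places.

0.169016

Checks pass: Σm=0; 14 even; l₃=5∈[3,9].
(2·6+1)(2·3+1)(2·5+1) = 1001
Δ: 4! 8! 2! / 15! → 1/675675
sum: t=1:−1/8640 t=2:+1/2304 t=3:−1/8640 = 7/34560
3j²(6 3 5; 0 0 0) = Δ·Π!·Σ² = 7/429  (sign -1)
sum: t=4:+1/241920 = 1/241920
3j²(6 3 5; -5 3 2) = Δ·Π!·Σ² = 2/91  (sign -1)
combine: 4πI² = 1001·7/429·2/91 = 14/39
take √, sign +1: I = 0.16901560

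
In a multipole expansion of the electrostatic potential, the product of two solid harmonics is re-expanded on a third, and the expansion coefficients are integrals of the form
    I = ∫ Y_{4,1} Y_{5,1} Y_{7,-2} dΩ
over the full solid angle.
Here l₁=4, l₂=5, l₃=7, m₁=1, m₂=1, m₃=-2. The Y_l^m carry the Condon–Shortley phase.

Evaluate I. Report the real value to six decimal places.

0.139430

m-sum 0 ✓  L=16 even ✓  1≤7≤9 ✓
Π(2lᵢ+1) = 9×11×15 = 1485
triangle coeff Δ(4,5,7) = 1/6126120
Σ_t [0,2]: t=0:+1/69120 t=1:−1/20736 t=2:+1/69120 = -1/51840
(3j)²=280/21879 [(4 5 7; 0 0 0)], sign=+1
Σ_t [0,2]: t=0:+1/103680 t=1:−1/34560 t=2:+1/138240 = -1/82944
(3j)²=125/9724 [(4 5 7; 1 1 -2)], sign=+1
⇒ 4πI² = 131250/537251
I = (+1)√(131250/537251/(4π)) = 0.13942996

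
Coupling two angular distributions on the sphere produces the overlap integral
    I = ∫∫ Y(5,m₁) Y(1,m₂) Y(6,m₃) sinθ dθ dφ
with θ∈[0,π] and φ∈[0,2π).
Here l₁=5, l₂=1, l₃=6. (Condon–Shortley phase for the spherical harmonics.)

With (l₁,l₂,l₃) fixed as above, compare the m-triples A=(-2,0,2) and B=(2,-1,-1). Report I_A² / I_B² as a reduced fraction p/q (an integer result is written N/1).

Same 5,1,6: normalisation and zero-m 3j drop out of the ratio.
A: Δ: 0! 10! 2! / 13! → 1/858; sum: t=0:+1/30240 = 1/30240; 3j²(5 1 6; -2 0 2) = Δ·Π!·Σ² = 16/429  (sign +1)
B: Δ: 0! 10! 2! / 13! → 1/858; sum: t=0:+1/60480 = 1/60480; 3j²(5 1 6; 2 -1 -1) = Δ·Π!·Σ² = 5/429  (sign -1)
I_A²/I_B² = (16/429)/(5/429) = 16/5

16/5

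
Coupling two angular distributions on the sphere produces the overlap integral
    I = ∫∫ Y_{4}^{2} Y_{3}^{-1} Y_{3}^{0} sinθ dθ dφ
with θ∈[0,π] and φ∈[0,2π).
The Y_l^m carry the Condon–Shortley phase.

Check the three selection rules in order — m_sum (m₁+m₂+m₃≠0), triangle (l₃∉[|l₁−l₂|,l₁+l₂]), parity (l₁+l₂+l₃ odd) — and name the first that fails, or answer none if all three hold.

m_sum

Σmᵢ = 1  ✗
l₃∈[|l₁−l₂|,l₁+l₂]=[1,7], have l₃=3
Σlᵢ = 10 ⇒ even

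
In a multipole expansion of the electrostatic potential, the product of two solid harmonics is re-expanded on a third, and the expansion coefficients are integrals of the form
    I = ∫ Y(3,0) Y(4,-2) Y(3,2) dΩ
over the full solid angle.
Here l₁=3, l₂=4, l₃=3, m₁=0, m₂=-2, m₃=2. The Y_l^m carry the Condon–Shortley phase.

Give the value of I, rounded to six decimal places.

Checks pass: Σm=0; 10 even; l₃=3∈[1,7].
(2·3+1)(2·4+1)(2·3+1) = 441
Δ: 4! 2! 4! / 11! → 1/34650
sum: t=1:−1/72 t=2:+1/16 t=3:−1/72 = 5/144
3j²(3 4 3; 0 0 0) = Δ·Π!·Σ² = 2/77  (sign -1)
sum: t=1:−1/72 t=2:+1/96 = -1/288
3j²(3 4 3; 0 -2 2) = Δ·Π!·Σ² = 1/462  (sign +1)
combine: 4πI² = 441·2/77·1/462 = 3/121
take √, sign -1: I = -0.04441841

-0.044418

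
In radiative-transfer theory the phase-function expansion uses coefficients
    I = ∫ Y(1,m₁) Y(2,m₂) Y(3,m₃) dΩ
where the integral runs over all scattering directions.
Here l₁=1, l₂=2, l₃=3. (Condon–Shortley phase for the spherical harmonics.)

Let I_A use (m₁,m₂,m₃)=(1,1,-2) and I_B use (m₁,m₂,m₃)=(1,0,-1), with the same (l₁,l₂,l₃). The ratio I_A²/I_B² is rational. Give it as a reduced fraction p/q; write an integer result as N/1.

Shared (l₁,l₂,l₃)=(1,2,3): N and (l;000)² cancel in I_A²/I_B².
A: Δ = 0!·2!·4!/7! = 1/105; Racah Σ t=0..0: t=0:+1/12 = 1/12; ⇒ 3j(1 2 3; 1 1 -2)² = 2/21, sgn -1
B: Δ = 0!·2!·4!/7! = 1/105; Racah Σ t=0..0: t=0:+1/8 = 1/8; ⇒ 3j(1 2 3; 1 0 -1)² = 2/35, sgn +1
I_A²/I_B² = (2/21)/(2/35) = 5/3

5/3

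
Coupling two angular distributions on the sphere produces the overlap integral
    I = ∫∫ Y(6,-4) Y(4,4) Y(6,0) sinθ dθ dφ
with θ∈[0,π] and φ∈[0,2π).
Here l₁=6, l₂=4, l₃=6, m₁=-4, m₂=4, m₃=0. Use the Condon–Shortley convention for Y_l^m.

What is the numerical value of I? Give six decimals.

Rules hold: Σm=0, L=16 even, 2≤6≤10.
N = 13·9·13 = 1521
Δ = 4!·8!·4!/17! = 1/15315300
Racah Σ t=0..4: t=0:+1/829440 t=1:−1/25920 t=2:+1/9216 t=3:−1/25920 t=4:+1/829440 = 7/207360
⇒ 3j(6 4 6; 0 0 0)² = 28/2431, sgn +1
Racah Σ t=4..4: t=4:+1/829440 = 1/829440
⇒ 3j(6 4 6; -4 4 0)² = 35/2431, sgn +1
4πI² = N·(3j₀)²·(3jₘ)² = 8820/34969
I = +1·√(0.252223/4π) = 0.14167322

0.141673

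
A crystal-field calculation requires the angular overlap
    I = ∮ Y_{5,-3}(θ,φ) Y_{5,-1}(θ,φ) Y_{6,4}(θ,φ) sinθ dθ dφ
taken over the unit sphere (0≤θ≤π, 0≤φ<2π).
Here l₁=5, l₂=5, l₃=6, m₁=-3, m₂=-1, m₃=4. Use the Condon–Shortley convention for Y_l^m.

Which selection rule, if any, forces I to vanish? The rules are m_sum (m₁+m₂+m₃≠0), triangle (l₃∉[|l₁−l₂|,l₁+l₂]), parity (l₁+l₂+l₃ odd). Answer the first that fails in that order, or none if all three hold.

m₁+m₂+m₃ = -3 − 1 + 4 = 0  ✓
triangle: |5−5|=0 ≤ l₃=6 ≤ 5+5=10  ✓
parity: l₁+l₂+l₃ = 16 is even  ✓

none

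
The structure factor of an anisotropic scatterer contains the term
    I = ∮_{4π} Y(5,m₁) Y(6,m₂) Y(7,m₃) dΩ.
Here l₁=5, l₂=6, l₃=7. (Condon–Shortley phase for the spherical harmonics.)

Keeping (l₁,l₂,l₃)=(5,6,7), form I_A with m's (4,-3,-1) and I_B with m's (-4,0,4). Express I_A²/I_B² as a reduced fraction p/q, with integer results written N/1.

Same 5,6,7: normalisation and zero-m 3j drop out of the ratio.
A: Δ: 4! 6! 8! / 19! → 1/174594420; sum: t=0:+1/2073600 t=1:−1/6220800 = 1/3110400; 3j²(5 6 7; 4 -3 -1) = Δ·Π!·Σ² = 3136/230945  (sign +1)
B: Δ: 4! 6! 8! / 19! → 1/174594420; sum: t=3:−1/3110400 t=4:+1/4147200 = -1/12441600; 3j²(5 6 7; -4 0 4) = Δ·Π!·Σ² = 7/4199  (sign +1)
I_A²/I_B² = (3136/230945)/(7/4199) = 448/55

448/55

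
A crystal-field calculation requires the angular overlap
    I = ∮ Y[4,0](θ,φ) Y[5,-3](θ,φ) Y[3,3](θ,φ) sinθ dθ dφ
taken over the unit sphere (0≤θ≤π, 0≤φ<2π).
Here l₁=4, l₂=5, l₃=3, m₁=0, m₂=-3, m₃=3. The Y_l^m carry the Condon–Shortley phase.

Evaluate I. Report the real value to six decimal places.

0.196280

Checks pass: Σm=0; 12 even; l₃=3∈[1,9].
(2·4+1)(2·5+1)(2·3+1) = 693
Δ: 6! 2! 4! / 13! → 1/180180
sum: t=2:+1/576 t=3:−1/144 t=4:+1/576 = -1/288
3j²(4 5 3; 0 0 0) = Δ·Π!·Σ² = 20/1001  (sign +1)
sum: t=2:+1/2304 = 1/2304
3j²(4 5 3; 0 -3 3) = Δ·Π!·Σ² = 5/143  (sign +1)
combine: 4πI² = 693·20/1001·5/143 = 900/1859
take √, sign +1: I = 0.19628026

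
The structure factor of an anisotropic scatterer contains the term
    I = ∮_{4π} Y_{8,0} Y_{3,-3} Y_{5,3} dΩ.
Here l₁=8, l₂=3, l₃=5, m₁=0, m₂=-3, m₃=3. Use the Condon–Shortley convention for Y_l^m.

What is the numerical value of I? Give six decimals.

0.022216

Rules hold: Σm=0, L=16 even, 5≤5≤11.
N = 17·7·11 = 1309
Δ = 6!·10!·0!/17! = 1/136136
Racah Σ t=3..3: t=3:−1/518400 = -1/518400
⇒ 3j(8 3 5; 0 0 0)² = 56/2431, sgn +1
Racah Σ t=0..0: t=0:+1/58060800 = 1/58060800
⇒ 3j(8 3 5; 0 -3 3)² = 1/4862, sgn +1
4πI² = N·(3j₀)²·(3jₘ)² = 196/31603
I = +1·√(0.00620194/4π) = 0.02221565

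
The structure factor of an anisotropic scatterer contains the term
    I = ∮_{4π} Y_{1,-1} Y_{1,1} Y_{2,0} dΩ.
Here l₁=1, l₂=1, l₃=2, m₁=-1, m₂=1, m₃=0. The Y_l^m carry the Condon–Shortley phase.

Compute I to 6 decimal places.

0.126157

m-sum 0 ✓  L=4 even ✓  0≤2≤2 ✓
Π(2lᵢ+1) = 3×3×5 = 45
triangle coeff Δ(1,1,2) = 1/30
Σ_t [0,0]: t=0:+1/1 = 1/1
(3j)²=2/15 [(1 1 2; 0 0 0)], sign=+1
Σ_t [0,0]: t=0:+1/4 = 1/4
(3j)²=1/30 [(1 1 2; -1 1 0)], sign=+1
⇒ 4πI² = 1/5
I = (+1)√(1/5/(4π)) = 0.12615663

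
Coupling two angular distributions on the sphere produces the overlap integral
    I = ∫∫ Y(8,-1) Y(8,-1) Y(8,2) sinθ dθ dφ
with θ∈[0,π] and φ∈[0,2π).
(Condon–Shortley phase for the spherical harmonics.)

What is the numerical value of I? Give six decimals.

0.101744

Rules hold: Σm=0, L=24 even, 0≤8≤16.
N = 17·17·17 = 4913
Δ = 8!·8!·8!/25! = 1/236637794250
Racah Σ t=0..8: t=0:+1/65548320768000 t=1:−1/128024064000 t=2:+1/2985984000 t=3:−1/373248000 t=4:+1/191102976 t=5:−1/373248000 t=6:+1/2985984000 t=7:−1/128024064000 t=8:+1/65548320768000 = 11/20808990720
⇒ 3j(8 8 8; 0 0 0)² = 490/96577, sgn +1
Racah Σ t=1..7: t=1:−1/292626432000 t=2:+1/5225472000 t=3:−1/597196800 t=4:+1/298598400 t=5:−1/597196800 t=6:+1/5225472000 t=7:−1/292626432000 = 11/29262643200
⇒ 3j(8 8 8; -1 -1 2)² = 504/96577, sgn +1
4πI² = N·(3j₀)²·(3jₘ)² = 4198320/32273761
I = +1·√(0.130085/4π) = 0.10174382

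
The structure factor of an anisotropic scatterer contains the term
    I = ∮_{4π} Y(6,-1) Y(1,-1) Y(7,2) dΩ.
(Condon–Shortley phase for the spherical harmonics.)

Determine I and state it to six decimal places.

0.209937

Checks pass: Σm=0; 14 even; l₃=7∈[5,7].
(2·6+1)(2·1+1)(2·7+1) = 585
Δ: 0! 12! 2! / 15! → 1/1365
sum: t=0:+1/518400 = 1/518400
3j²(6 1 7; 0 0 0) = Δ·Π!·Σ² = 7/195  (sign -1)
sum: t=0:+1/1209600 = 1/1209600
3j²(6 1 7; -1 -1 2) = Δ·Π!·Σ² = 12/455  (sign -1)
combine: 4πI² = 585·7/195·12/455 = 36/65
take √, sign +1: I = 0.20993732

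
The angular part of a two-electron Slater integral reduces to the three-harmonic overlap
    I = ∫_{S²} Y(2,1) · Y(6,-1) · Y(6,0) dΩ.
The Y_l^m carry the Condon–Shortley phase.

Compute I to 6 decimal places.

-0.030344

Rules hold: Σm=0, L=14 even, 4≤6≤8.
N = 5·13·13 = 845
Δ = 2!·2!·10!/15! = 1/90090
Racah Σ t=0..2: t=0:+1/69120 t=1:−1/14400 t=2:+1/69120 = -7/172800
⇒ 3j(2 6 6; 0 0 0)² = 14/715, sgn -1
Racah Σ t=0..1: t=0:+1/28800 t=1:−1/34560 = 1/172800
⇒ 3j(2 6 6; 1 -1 0)² = 1/1430, sgn +1
4πI² = N·(3j₀)²·(3jₘ)² = 7/605
I = -1·√(0.0115702/4π) = -0.03034355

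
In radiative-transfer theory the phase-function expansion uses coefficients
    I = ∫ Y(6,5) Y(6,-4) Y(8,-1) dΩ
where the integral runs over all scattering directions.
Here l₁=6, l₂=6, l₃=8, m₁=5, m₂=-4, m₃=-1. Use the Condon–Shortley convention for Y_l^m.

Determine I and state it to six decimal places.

-0.130287

Rules hold: Σm=0, L=20 even, 0≤8≤12.
N = 13·13·17 = 2873
Δ = 4!·8!·8!/21! = 1/1309458150
Racah Σ t=0..4: t=0:+1/49766400 t=1:−1/3110400 t=2:+1/1327104 t=3:−1/3110400 t=4:+1/49766400 = 1/6635520
⇒ 3j(6 6 8; 0 0 0)² = 350/46189, sgn +1
Racah Σ t=0..1: t=0:+1/174182400 t=1:−1/1219276800 = 1/203212800
⇒ 3j(6 6 8; 5 -4 -1)² = 288/29393, sgn -1
4πI² = N·(3j₀)²·(3jₘ)² = 14400/67507
I = -1·√(0.213311/4π) = -0.13028725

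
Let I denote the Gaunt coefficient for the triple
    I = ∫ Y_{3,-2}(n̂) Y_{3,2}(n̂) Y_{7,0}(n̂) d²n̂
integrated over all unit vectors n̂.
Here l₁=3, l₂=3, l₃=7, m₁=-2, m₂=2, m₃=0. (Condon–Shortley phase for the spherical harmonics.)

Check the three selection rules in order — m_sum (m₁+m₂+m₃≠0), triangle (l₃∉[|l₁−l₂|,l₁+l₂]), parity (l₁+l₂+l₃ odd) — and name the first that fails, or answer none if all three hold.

triangle

azimuthal sum: -2 + 2 + 0 = 0  ✓
0 ≤ 7 ≤ 6 (triangle on l)  ✗
L = 3 + 3 + 7 = 13 (odd)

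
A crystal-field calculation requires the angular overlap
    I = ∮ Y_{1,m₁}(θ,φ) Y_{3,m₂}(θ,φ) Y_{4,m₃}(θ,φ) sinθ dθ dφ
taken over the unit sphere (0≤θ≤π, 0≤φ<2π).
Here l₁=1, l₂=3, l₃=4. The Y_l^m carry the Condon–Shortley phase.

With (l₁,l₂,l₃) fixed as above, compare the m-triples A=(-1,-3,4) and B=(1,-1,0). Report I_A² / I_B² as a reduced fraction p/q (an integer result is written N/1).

14/3

Shared (l₁,l₂,l₃)=(1,3,4): N and (l;000)² cancel in I_A²/I_B².
A: Δ = 0!·2!·6!/9! = 1/252; Racah Σ t=0..0: t=0:+1/1440 = 1/1440; ⇒ 3j(1 3 4; -1 -3 4)² = 1/9, sgn +1
B: Δ = 0!·2!·6!/9! = 1/252; Racah Σ t=0..0: t=0:+1/96 = 1/96; ⇒ 3j(1 3 4; 1 -1 0)² = 1/42, sgn +1
I_A²/I_B² = (1/9)/(1/42) = 14/3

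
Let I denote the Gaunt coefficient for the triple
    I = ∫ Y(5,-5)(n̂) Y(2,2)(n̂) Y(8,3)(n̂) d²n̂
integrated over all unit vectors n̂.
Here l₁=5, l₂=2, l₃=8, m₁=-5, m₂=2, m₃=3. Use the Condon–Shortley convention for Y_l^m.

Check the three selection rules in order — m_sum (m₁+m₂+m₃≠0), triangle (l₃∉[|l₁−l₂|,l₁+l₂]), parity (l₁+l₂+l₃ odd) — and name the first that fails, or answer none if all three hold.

triangle

Σmᵢ = 0  ✓
l₃∈[|l₁−l₂|,l₁+l₂]=[3,7], have l₃=8  ✗
Σlᵢ = 15 ⇒ odd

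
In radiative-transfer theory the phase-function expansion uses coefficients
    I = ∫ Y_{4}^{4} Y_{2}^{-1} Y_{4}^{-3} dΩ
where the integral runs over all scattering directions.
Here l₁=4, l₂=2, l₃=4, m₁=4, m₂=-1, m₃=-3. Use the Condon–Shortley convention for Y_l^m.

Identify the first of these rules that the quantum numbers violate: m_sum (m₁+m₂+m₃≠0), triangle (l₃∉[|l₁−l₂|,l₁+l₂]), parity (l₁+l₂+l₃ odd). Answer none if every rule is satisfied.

Σmᵢ = 0  ✓
l₃∈[|l₁−l₂|,l₁+l₂]=[2,6], have l₃=4  ✓
Σlᵢ = 10 ⇒ even  ✓

none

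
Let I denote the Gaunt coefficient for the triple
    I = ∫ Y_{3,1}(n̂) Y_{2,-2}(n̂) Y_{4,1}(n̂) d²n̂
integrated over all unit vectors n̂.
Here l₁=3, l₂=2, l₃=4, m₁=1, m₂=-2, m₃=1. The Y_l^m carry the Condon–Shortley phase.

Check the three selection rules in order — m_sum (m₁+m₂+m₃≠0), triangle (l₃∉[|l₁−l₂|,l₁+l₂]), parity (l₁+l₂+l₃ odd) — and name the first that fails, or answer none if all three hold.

parity

m₁+m₂+m₃ = 1 − 2 + 1 = 0  ✓
triangle: |3−2|=1 ≤ l₃=4 ≤ 3+2=5  ✓
parity: l₁+l₂+l₃ = 9 is odd  ✗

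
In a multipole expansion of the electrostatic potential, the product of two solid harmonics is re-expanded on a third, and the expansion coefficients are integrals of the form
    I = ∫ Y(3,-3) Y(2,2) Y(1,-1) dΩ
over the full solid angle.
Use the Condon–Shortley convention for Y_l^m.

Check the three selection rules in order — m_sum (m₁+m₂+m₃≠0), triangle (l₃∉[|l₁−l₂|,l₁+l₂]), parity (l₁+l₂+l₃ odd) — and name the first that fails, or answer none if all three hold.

Σmᵢ = -2  ✗
l₃∈[|l₁−l₂|,l₁+l₂]=[1,5], have l₃=1
Σlᵢ = 6 ⇒ even

m_sum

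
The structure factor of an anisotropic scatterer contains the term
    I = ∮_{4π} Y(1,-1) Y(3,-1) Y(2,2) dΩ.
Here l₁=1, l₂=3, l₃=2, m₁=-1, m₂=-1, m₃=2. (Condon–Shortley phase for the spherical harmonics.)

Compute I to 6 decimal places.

Rules hold: Σm=0, L=6 even, 2≤2≤4.
N = 3·7·5 = 105
Δ = 2!·0!·4!/7! = 1/105
Racah Σ t=1..1: t=1:−1/4 = -1/4
⇒ 3j(1 3 2; 0 0 0)² = 3/35, sgn -1
Racah Σ t=2..2: t=2:+1/48 = 1/48
⇒ 3j(1 3 2; -1 -1 2)² = 1/105, sgn +1
4πI² = N·(3j₀)²·(3jₘ)² = 3/35
I = -1·√(0.0857143/4π) = -0.08258890

-0.082589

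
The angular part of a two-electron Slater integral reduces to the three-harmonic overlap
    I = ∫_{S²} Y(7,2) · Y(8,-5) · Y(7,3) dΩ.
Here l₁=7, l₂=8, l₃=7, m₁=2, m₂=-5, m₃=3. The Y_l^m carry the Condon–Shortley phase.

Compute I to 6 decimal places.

m-sum 0 ✓  L=22 even ✓  1≤7≤15 ✓
Π(2lᵢ+1) = 15×17×15 = 3825
triangle coeff Δ(7,8,7) = 1/22086194130
Σ_t [1,7]: t=1:−1/18289152000 t=2:+1/248832000 t=3:−1/24883200 t=4:+1/11943936 t=5:−1/24883200 t=6:+1/248832000 t=7:−1/18289152000 = 11/975421440
(3j)²=1750/289731 [(7 8 7; 0 0 0)], sign=-1
Σ_t [0,3]: t=0:+1/3483648000 t=1:−1/348364800 t=2:+1/261273600 t=3:−1/1393459200 = 11/20901888000
(3j)²=66/37145 [(7 8 7; 2 -5 3)], sign=+1
⇒ 4πI² = 1732500/42204149
I = (-1)√(1732500/42204149/(4π)) = -0.05715499

-0.057155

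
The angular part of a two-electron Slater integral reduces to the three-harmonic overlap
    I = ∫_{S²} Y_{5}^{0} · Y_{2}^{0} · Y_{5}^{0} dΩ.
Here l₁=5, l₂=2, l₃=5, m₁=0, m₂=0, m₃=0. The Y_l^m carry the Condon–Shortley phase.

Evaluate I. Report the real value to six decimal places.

0.161739

Rules hold: Σm=0, L=12 even, 3≤5≤7.
N = 11·5·11 = 605
Δ = 2!·8!·2!/13! = 1/38610
Racah Σ t=0..2: t=0:+1/2880 t=1:−1/576 t=2:+1/2880 = -1/960
⇒ 3j(5 2 5; 0 0 0)² = 10/429, sgn +1
(m-triple is (0,0,0) — same symbol as above.)
4πI² = N·(3j₀)²·(3jₘ)² = 500/1521
I = +1·√(0.328731/4π) = 0.16173926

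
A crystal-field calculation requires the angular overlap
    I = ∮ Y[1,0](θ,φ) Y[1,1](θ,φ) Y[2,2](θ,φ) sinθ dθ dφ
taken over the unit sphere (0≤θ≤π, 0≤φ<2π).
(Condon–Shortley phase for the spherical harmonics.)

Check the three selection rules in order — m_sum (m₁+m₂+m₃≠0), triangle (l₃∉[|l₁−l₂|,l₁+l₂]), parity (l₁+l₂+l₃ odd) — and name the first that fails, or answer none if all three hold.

Σmᵢ = 3  ✗
l₃∈[|l₁−l₂|,l₁+l₂]=[0,2], have l₃=2
Σlᵢ = 4 ⇒ even

m_sum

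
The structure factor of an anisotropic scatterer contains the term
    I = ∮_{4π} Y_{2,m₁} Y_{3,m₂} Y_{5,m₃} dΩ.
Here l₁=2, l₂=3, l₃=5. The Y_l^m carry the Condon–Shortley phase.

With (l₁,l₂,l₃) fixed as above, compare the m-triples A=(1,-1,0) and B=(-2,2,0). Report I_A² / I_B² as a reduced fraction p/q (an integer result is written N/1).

10/1

l's match ⇒ only the (l;m) 3-j factors differ between A and B.
A: triangle coeff Δ(2,3,5) = 1/2310; Σ_t [0,0]: t=0:+1/288 = 1/288; (3j)²=5/231 [(2 3 5; 1 -1 0)], sign=-1
B: triangle coeff Δ(2,3,5) = 1/2310; Σ_t [0,0]: t=0:+1/2880 = 1/2880; (3j)²=1/462 [(2 3 5; -2 2 0)], sign=-1
I_A²/I_B² = (5/231)/(1/462) = 10/1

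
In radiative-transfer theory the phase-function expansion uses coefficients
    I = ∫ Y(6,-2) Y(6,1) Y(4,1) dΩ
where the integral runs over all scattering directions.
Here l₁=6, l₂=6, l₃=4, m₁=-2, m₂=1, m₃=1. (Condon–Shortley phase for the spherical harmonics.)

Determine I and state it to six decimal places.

Checks pass: Σm=0; 16 even; l₃=4∈[0,12].
(2·6+1)(2·6+1)(2·4+1) = 1521
Δ: 8! 4! 4! / 17! → 1/15315300
sum: t=2:+1/829440 t=3:−1/25920 t=4:+1/9216 t=5:−1/25920 t=6:+1/829440 = 7/207360
3j²(6 6 4; 0 0 0) = Δ·Π!·Σ² = 28/2431  (sign +1)
sum: t=4:+1/82944 t=5:−1/17280 t=6:+1/34560 t=7:−1/725760 = -53/2903040
3j²(6 6 4; -2 1 1) = Δ·Π!·Σ² = 2809/306306  (sign +1)
combine: 4πI² = 1521·28/2431·2809/306306 = 5618/34969
take √, sign +1: I = 0.11306920

0.113069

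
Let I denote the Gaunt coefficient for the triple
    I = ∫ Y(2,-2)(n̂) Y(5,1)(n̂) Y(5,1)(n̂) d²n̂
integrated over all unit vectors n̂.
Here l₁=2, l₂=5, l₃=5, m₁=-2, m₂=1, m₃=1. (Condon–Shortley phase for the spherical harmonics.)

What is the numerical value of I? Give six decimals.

0.198089

Rules hold: Σm=0, L=12 even, 3≤5≤7.
N = 5·11·11 = 605
Δ = 2!·2!·8!/13! = 1/38610
Racah Σ t=0..2: t=0:+1/2880 t=1:−1/576 t=2:+1/2880 = -1/960
⇒ 3j(2 5 5; 0 0 0)² = 10/429, sgn +1
Racah Σ t=2..2: t=2:+1/2304 = 1/2304
⇒ 3j(2 5 5; -2 1 1)² = 5/143, sgn +1
4πI² = N·(3j₀)²·(3jₘ)² = 250/507
I = +1·√(0.493097/4π) = 0.19808933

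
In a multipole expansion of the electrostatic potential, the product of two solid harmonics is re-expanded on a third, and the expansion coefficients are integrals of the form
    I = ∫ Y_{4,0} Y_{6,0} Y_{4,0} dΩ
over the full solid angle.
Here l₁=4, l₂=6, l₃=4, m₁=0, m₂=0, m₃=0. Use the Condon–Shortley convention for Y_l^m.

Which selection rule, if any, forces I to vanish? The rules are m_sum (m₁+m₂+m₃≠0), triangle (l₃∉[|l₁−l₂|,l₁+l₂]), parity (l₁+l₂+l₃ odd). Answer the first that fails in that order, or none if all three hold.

Σmᵢ = 0  ✓
l₃∈[|l₁−l₂|,l₁+l₂]=[2,10], have l₃=4  ✓
Σlᵢ = 14 ⇒ even  ✓

none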